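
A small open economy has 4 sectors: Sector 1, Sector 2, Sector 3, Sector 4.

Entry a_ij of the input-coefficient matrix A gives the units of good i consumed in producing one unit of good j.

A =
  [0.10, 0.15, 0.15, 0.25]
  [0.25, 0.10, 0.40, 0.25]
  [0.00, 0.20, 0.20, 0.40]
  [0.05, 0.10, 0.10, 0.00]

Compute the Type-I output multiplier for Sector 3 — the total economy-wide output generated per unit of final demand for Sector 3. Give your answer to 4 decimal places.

I − A =
  [   0.90    -0.15    -0.15    -0.25]
  [  -0.25     0.90    -0.40    -0.25]
  [   0.00    -0.20     0.80    -0.40]
  [  -0.05    -0.10    -0.10     1.00]
Compute the cofactors C_ij = (−1)^(i+j)·(3×3 minor ij) of I−A; the adjugate is their transpose:
adj(I−A) = Cᵀ =
  [ 0.563000   0.175000   0.227500   0.275500]
  [ 0.208000   0.671000   0.423125   0.389000]
  [ 0.080500   0.216500   0.730625   0.366500]
  [ 0.057000   0.097500   0.126750   0.538500]
det(I−A) = Σ_j (I−A)_1j·C_1j = (0.90)(0.563000) + (-0.15)(0.208000) + (-0.15)(0.080500) + (-0.25)(0.057000) = 0.449175
(I − A)⁻¹ = adj(I−A) / det(I−A) ≈
  [   1.25341     0.38960     0.50648     0.61335]
  [   0.46307     1.49385     0.94200     0.86603]
  [   0.17922     0.48199     1.62659     0.81594]
  [   0.12690     0.21706     0.28218     1.19886]
The output multiplier for sector j is the column-j sum of the Leontief inverse (I − A)⁻¹ = adj(I−A) / det(I−A).
Column 3 of adj(I−A): (0.227500, 0.423125, 0.730625, 0.126750); det(I−A) = 0.449175.
m_3 = (0.227500 + 0.423125 + 0.730625 + 0.126750) / 0.449175 = 1.508 / 0.449175 ≈ 3.3573.

m_3 = 3.3573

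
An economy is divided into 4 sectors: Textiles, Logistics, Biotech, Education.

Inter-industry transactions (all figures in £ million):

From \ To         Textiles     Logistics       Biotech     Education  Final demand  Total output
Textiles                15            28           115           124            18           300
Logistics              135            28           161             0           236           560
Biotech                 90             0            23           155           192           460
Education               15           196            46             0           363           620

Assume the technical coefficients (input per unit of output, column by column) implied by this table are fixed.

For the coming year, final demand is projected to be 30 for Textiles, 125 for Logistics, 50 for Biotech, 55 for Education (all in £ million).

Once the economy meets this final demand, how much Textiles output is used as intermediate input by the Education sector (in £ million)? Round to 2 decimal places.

Technical coefficients a_ij = z_ij / X_j:
  a_11 = 15/300 = 0.05, a_21 = 135/300 = 0.45, a_31 = 90/300 = 0.30, a_41 = 15/300 = 0.05
  a_12 = 28/560 = 0.05, a_22 = 28/560 = 0.05, a_32 = 0/560 = 0.00, a_42 = 196/560 = 0.35
  a_13 = 115/460 = 0.25, a_23 = 161/460 = 0.35, a_33 = 23/460 = 0.05, a_43 = 46/460 = 0.10
  a_14 = 124/620 = 0.20, a_24 = 0/620 = 0.00, a_34 = 155/620 = 0.25, a_44 = 0/620 = 0.00
I − A =
  [   0.95    -0.05    -0.25    -0.20]
  [  -0.45     0.95    -0.35     0.00]
  [  -0.30     0.00     0.95    -0.25]
  [  -0.05    -0.35    -0.10     1.00]
Compute the cofactors C_ij = (−1)^(i+j)·(3×3 minor ij) of I−A; the adjugate is their transpose:
adj(I−A) = Cᵀ =
  [ 0.848125   0.134625   0.298500   0.244250]
  [ 0.525625   0.785125   0.450500   0.217750]
  [ 0.336250   0.119750   0.839000   0.277000]
  [ 0.260000   0.293500   0.256500   0.759500]
det(I−A) = Σ_j (I−A)_1j·C_1j = (0.95)(0.848125) + (-0.05)(0.525625) + (-0.25)(0.336250) + (-0.20)(0.260000) = 0.643375
(I − A)⁻¹ = adj(I−A) / det(I−A) ≈
  [   1.3182     0.2092     0.4640     0.3796]
  [   0.8170     1.2203     0.7002     0.3384]
  [   0.5226     0.1861     1.3041     0.4305]
  [   0.4041     0.4562     0.3987     1.1805]
First solve x = (I − A)⁻¹ d = adj(I−A)·d / det(I−A); in particular x_4 = (0.260000·30 + 0.293500·125 + 0.256500·50 + 0.759500·55) / 0.643375 = 99.085 / 0.643375 ≈ 154.0082.
Intermediate flow from 1 to 4: z_14 = a_14 · x_4 = 0.20 × 99.085 / 0.643375 = 19.817 / 0.643375 ≈ 30.80.

z_14 = 30.80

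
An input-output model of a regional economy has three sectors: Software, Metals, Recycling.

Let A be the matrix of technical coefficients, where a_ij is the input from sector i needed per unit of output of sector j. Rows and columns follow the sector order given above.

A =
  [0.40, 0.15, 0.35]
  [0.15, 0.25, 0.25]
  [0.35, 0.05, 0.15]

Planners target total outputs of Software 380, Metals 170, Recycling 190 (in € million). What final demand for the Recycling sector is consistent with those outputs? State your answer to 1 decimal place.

d_3 = 20.0

I − A =
  [   0.60    -0.15    -0.35]
  [  -0.15     0.75    -0.25]
  [  -0.35    -0.05     0.85]
d = (I − A) x:
  d_1 = (+0.60)·380 + (-0.15)·170 + (-0.35)·190 = 136.0
  d_2 = (-0.15)·380 + (+0.75)·170 + (-0.25)·190 = 23.0
  d_3 = (-0.35)·380 + (-0.05)·170 + (+0.85)·190 = 20.0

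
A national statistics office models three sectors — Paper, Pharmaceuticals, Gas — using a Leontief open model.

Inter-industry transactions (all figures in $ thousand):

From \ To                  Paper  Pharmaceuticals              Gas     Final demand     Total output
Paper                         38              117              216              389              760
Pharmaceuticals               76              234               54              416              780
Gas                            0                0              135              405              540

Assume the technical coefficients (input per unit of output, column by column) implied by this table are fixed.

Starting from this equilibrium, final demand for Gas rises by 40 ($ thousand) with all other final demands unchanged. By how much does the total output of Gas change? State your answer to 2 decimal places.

Technical coefficients a_ij = z_ij / X_j:
  a_11 = 38/760 = 0.05, a_21 = 76/760 = 0.10, a_31 = 0/760 = 0.00
  a_12 = 117/780 = 0.15, a_22 = 234/780 = 0.30, a_32 = 0/780 = 0.00
  a_13 = 216/540 = 0.40, a_23 = 54/540 = 0.10, a_33 = 135/540 = 0.25
I − A =
  [   0.95    -0.15    -0.40]
  [  -0.10     0.70    -0.10]
  [   0.00     0.00     0.75]
Cofactors of I−A, C_ij = (−1)^(i+j)·(minor ij) (rows/columns in the sector order above):
  C_11 = (0.70)(0.75) − (-0.10)(0.00) = 0.5250
  C_12 = −[(-0.10)(0.75) − (-0.10)(0.00)] = 0.0750
  C_13 = (-0.10)(0.00) − (0.70)(0.00) = 0.0000
  C_21 = −[(-0.15)(0.75) − (-0.40)(0.00)] = 0.1125
  C_22 = (0.95)(0.75) − (-0.40)(0.00) = 0.7125
  C_23 = −[(0.95)(0.00) − (-0.15)(0.00)] = 0.0000
  C_31 = (-0.15)(-0.10) − (-0.40)(0.70) = 0.2950
  C_32 = −[(0.95)(-0.10) − (-0.40)(-0.10)] = 0.1350
  C_33 = (0.95)(0.70) − (-0.15)(-0.10) = 0.6500
det(I−A) = Σ_j (I−A)_1j·C_1j = (0.95)(0.5250) + (-0.15)(0.0750) + (-0.40)(0.0000) = 0.4875
adj(I−A) = Cᵀ =
  [ 0.5250   0.1125   0.2950]
  [ 0.0750   0.7125   0.1350]
  [ 0.0000   0.0000   0.6500]
(I − A)⁻¹ = adj(I−A) / det(I−A) ≈
  [   1.0769     0.2308     0.6051]
  [   0.1538     1.4615     0.2769]
  [   0.0000     0.0000     1.3333]
Δx = (I − A)⁻¹ Δd with Δd having +40 in the Gas component and 0 elsewhere.
So Δx_3 = L_33 · (+40), where L_33 = adj(I−A)_33 / det(I−A) = 0.6500 / 0.4875.
Δx_3 = 0.6500 × (+40) / 0.4875 = 26.00 / 0.4875 ≈ 53.33.

Δx_3 = 53.33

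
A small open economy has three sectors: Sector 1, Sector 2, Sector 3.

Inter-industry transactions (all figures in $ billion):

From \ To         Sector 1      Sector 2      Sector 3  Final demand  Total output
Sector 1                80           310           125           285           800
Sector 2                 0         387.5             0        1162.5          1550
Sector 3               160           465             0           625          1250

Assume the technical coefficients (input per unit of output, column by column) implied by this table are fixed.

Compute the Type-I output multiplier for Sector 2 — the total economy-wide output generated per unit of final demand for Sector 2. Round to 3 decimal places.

m_2 = 2.152

Technical coefficients a_ij = z_ij / X_j:
  a_11 = 80/800 = 0.10, a_21 = 0/800 = 0.00, a_31 = 160/800 = 0.20
  a_12 = 310/1550 = 0.20, a_22 = 387.5/1550 = 0.25, a_32 = 465/1550 = 0.30
  a_13 = 125/1250 = 0.10, a_23 = 0/1250 = 0.00, a_33 = 0/1250 = 0.00
I − A =
  [   0.90    -0.20    -0.10]
  [   0.00     0.75     0.00]
  [  -0.20    -0.30     1.00]
Cofactors of I−A, C_ij = (−1)^(i+j)·(minor ij) (rows/columns in the sector order above):
  C_11 = (0.75)(1.00) − (0.00)(-0.30) = 0.7500
  C_12 = −[(0.00)(1.00) − (0.00)(-0.20)] = 0.0000
  C_13 = (0.00)(-0.30) − (0.75)(-0.20) = 0.1500
  C_21 = −[(-0.20)(1.00) − (-0.10)(-0.30)] = 0.2300
  C_22 = (0.90)(1.00) − (-0.10)(-0.20) = 0.8800
  C_23 = −[(0.90)(-0.30) − (-0.20)(-0.20)] = 0.3100
  C_31 = (-0.20)(0.00) − (-0.10)(0.75) = 0.0750
  C_32 = −[(0.90)(0.00) − (-0.10)(0.00)] = 0.0000
  C_33 = (0.90)(0.75) − (-0.20)(0.00) = 0.6750
det(I−A) = Σ_j (I−A)_1j·C_1j = (0.90)(0.7500) + (-0.20)(0.0000) + (-0.10)(0.1500) = 0.6600
adj(I−A) = Cᵀ =
  [ 0.7500   0.2300   0.0750]
  [ 0.0000   0.8800   0.0000]
  [ 0.1500   0.3100   0.6750]
(I − A)⁻¹ = adj(I−A) / det(I−A) ≈
  [   1.1364     0.3485     0.1136]
  [   0.0000     1.3333     0.0000]
  [   0.2273     0.4697     1.0227]
The output multiplier for sector j is the column-j sum of the Leontief inverse (I − A)⁻¹ = adj(I−A) / det(I−A).
Column 2 of adj(I−A): (0.2300, 0.8800, 0.3100); det(I−A) = 0.6600.
m_2 = (0.2300 + 0.8800 + 0.3100) / 0.6600 = 1.42 / 0.6600 ≈ 2.152.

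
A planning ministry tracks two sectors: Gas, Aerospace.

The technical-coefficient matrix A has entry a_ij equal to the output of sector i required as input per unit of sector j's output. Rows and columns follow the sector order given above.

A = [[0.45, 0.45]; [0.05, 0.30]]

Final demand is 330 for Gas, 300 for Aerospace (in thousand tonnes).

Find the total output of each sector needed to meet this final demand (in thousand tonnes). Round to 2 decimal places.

I − A =
  [   0.55    -0.45]
  [  -0.05     0.70]
det(I−A) = (0.55)(0.70) − (-0.45)(-0.05) = 0.3625
adj(I−A) = [[0.70, 0.45], [0.05, 0.55]]
(I − A)⁻¹ = adj(I−A) / det(I−A) ≈
  [   1.9310     1.2414]
  [   0.1379     1.5172]
x = (I − A)⁻¹ d = adj(I−A)·d / det(I−A), with det(I−A) = 0.3625:
  x_1 = (0.70·330 + 0.45·300) / 0.3625 = 366.00 / 0.3625 ≈ 1009.66
  x_2 = (0.05·330 + 0.55·300) / 0.3625 = 181.50 / 0.3625 ≈ 500.69

x_1 = 1009.66, x_2 = 500.69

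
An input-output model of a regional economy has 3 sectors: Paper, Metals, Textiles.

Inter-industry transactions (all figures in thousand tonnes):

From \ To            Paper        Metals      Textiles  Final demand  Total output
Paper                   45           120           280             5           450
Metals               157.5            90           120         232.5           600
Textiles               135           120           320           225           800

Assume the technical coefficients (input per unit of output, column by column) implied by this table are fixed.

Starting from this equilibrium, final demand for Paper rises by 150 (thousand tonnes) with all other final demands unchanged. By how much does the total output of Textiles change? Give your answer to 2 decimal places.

Δx_T = 182.41

Technical coefficients a_ij = z_ij / X_j:
  a_PP = 45/450 = 0.10, a_MP = 157.5/450 = 0.35, a_TP = 135/450 = 0.30
  a_PM = 120/600 = 0.20, a_MM = 90/600 = 0.15, a_TM = 120/600 = 0.20
  a_PT = 280/800 = 0.35, a_MT = 120/800 = 0.15, a_TT = 320/800 = 0.40
I − A =
  [   0.90    -0.20    -0.35]
  [  -0.35     0.85    -0.15]
  [  -0.30    -0.20     0.60]
Cofactors of I−A, C_ij = (−1)^(i+j)·(minor ij) (rows/columns in the sector order above):
  C_11 = (0.85)(0.60) − (-0.15)(-0.20) = 0.4800
  C_12 = −[(-0.35)(0.60) − (-0.15)(-0.30)] = 0.2550
  C_13 = (-0.35)(-0.20) − (0.85)(-0.30) = 0.3250
  C_21 = −[(-0.20)(0.60) − (-0.35)(-0.20)] = 0.1900
  C_22 = (0.90)(0.60) − (-0.35)(-0.30) = 0.4350
  C_23 = −[(0.90)(-0.20) − (-0.20)(-0.30)] = 0.2400
  C_31 = (-0.20)(-0.15) − (-0.35)(0.85) = 0.3275
  C_32 = −[(0.90)(-0.15) − (-0.35)(-0.35)] = 0.2575
  C_33 = (0.90)(0.85) − (-0.20)(-0.35) = 0.6950
det(I−A) = Σ_j (I−A)_1j·C_1j = (0.90)(0.4800) + (-0.20)(0.2550) + (-0.35)(0.3250) = 0.26725
adj(I−A) = Cᵀ =
  [ 0.4800   0.1900   0.3275]
  [ 0.2550   0.4350   0.2575]
  [ 0.3250   0.2400   0.6950]
(I − A)⁻¹ = adj(I−A) / det(I−A) ≈
  [   1.7961     0.7109     1.2254]
  [   0.9542     1.6277     0.9635]
  [   1.2161     0.8980     2.6006]
Δx = (I − A)⁻¹ Δd with Δd having +150 in the Paper component and 0 elsewhere.
So Δx_T = L_TP · (+150), where L_TP = adj(I−A)_TP / det(I−A) = 0.3250 / 0.26725.
Δx_T = 0.3250 × (+150) / 0.26725 = 48.75 / 0.26725 ≈ 182.41.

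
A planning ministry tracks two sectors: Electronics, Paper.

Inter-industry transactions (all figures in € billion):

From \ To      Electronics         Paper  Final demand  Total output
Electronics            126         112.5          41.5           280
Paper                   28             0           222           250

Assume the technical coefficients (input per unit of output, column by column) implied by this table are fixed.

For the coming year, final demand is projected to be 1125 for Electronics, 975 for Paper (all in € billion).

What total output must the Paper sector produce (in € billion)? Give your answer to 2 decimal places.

x_P = 1284.65

Technical coefficients a_ij = z_ij / X_j:
  a_EE = 126/280 = 0.45, a_PE = 28/280 = 0.10
  a_EP = 112.5/250 = 0.45, a_PP = 0/250 = 0.00
I − A =
  [   0.55    -0.45]
  [  -0.10     1.00]
det(I−A) = (0.55)(1.00) − (-0.45)(-0.10) = 0.5050
adj(I−A) = [[1.00, 0.45], [0.10, 0.55]]
(I − A)⁻¹ = adj(I−A) / det(I−A) ≈
  [   1.9802     0.8911]
  [   0.1980     1.0891]
x = (I − A)⁻¹ d = adj(I−A)·d / det(I−A), with det(I−A) = 0.5050:
  x_E = (1.00·1125 + 0.45·975) / 0.5050 = 1563.75 / 0.5050 ≈ 3096.53
  x_P = (0.10·1125 + 0.55·975) / 0.5050 = 648.75 / 0.5050 ≈ 1284.65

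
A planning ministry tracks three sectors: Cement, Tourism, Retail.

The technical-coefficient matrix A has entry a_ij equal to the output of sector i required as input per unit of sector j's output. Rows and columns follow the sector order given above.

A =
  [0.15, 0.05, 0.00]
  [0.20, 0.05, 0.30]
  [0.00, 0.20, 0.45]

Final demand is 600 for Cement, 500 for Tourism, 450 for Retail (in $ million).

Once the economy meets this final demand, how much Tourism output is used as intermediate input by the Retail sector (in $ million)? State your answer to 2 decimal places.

I − A =
  [   0.85    -0.05     0.00]
  [  -0.20     0.95    -0.30]
  [   0.00    -0.20     0.55]
Cofactors of I−A, C_ij = (−1)^(i+j)·(minor ij) (rows/columns in the sector order above):
  C_11 = (0.95)(0.55) − (-0.30)(-0.20) = 0.4625
  C_12 = −[(-0.20)(0.55) − (-0.30)(0.00)] = 0.1100
  C_13 = (-0.20)(-0.20) − (0.95)(0.00) = 0.0400
  C_21 = −[(-0.05)(0.55) − (0.00)(-0.20)] = 0.0275
  C_22 = (0.85)(0.55) − (0.00)(0.00) = 0.4675
  C_23 = −[(0.85)(-0.20) − (-0.05)(0.00)] = 0.1700
  C_31 = (-0.05)(-0.30) − (0.00)(0.95) = 0.0150
  C_32 = −[(0.85)(-0.30) − (0.00)(-0.20)] = 0.2550
  C_33 = (0.85)(0.95) − (-0.05)(-0.20) = 0.7975
det(I−A) = Σ_j (I−A)_1j·C_1j = (0.85)(0.4625) + (-0.05)(0.1100) + (0.00)(0.0400) = 0.387625
adj(I−A) = Cᵀ =
  [ 0.4625   0.0275   0.0150]
  [ 0.1100   0.4675   0.2550]
  [ 0.0400   0.1700   0.7975]
(I − A)⁻¹ = adj(I−A) / det(I−A) ≈
  [   1.1932     0.0709     0.0387]
  [   0.2838     1.2061     0.6579]
  [   0.1032     0.4386     2.0574]
First solve x = (I − A)⁻¹ d = adj(I−A)·d / det(I−A); in particular x_R = (0.0400·600 + 0.1700·500 + 0.7975·450) / 0.387625 = 467.875 / 0.387625 ≈ 1207.0300.
Intermediate flow from T to R: z_TR = a_TR · x_R = 0.30 × 467.875 / 0.387625 = 140.3625 / 0.387625 ≈ 362.11.

z_TR = 362.11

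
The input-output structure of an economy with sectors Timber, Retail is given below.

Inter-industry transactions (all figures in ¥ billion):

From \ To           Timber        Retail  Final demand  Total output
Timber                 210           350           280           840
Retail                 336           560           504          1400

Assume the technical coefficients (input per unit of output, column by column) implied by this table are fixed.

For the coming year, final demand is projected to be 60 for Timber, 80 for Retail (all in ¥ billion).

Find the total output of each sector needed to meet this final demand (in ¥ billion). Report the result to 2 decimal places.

Technical coefficients a_ij = z_ij / X_j:
  a_TT = 210/840 = 0.25, a_RT = 336/840 = 0.40
  a_TR = 350/1400 = 0.25, a_RR = 560/1400 = 0.40
I − A =
  [   0.75    -0.25]
  [  -0.40     0.60]
det(I−A) = (0.75)(0.60) − (-0.25)(-0.40) = 0.3500
adj(I−A) = [[0.60, 0.25], [0.40, 0.75]]
(I − A)⁻¹ = adj(I−A) / det(I−A) ≈
  [   1.7143     0.7143]
  [   1.1429     2.1429]
x = (I − A)⁻¹ d = adj(I−A)·d / det(I−A), with det(I−A) = 0.3500:
  x_T = (0.60·60 + 0.25·80) / 0.3500 = 56.00 / 0.3500 = 160.00
  x_R = (0.40·60 + 0.75·80) / 0.3500 = 84.00 / 0.3500 = 240.00

x_T = 160.00, x_R = 240.00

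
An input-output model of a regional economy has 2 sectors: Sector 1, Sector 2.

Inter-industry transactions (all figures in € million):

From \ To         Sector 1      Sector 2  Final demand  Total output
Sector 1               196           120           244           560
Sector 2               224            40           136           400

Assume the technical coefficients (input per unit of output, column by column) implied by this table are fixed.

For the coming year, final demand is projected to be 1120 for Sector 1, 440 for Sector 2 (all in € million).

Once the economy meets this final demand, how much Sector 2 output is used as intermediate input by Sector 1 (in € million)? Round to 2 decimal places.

Technical coefficients a_ij = z_ij / X_j:
  a_11 = 196/560 = 0.35, a_21 = 224/560 = 0.40
  a_12 = 120/400 = 0.30, a_22 = 40/400 = 0.10
I − A =
  [   0.65    -0.30]
  [  -0.40     0.90]
det(I−A) = (0.65)(0.90) − (-0.30)(-0.40) = 0.4650
adj(I−A) = [[0.90, 0.30], [0.40, 0.65]]
(I − A)⁻¹ = adj(I−A) / det(I−A) ≈
  [   1.9355     0.6452]
  [   0.8602     1.3978]
First solve x = (I − A)⁻¹ d = adj(I−A)·d / det(I−A); in particular x_1 = (0.90·1120 + 0.30·440) / 0.4650 = 1140.00 / 0.4650 ≈ 2451.6129.
Intermediate flow from 2 to 1: z_21 = a_21 · x_1 = 0.40 × 1140.00 / 0.4650 = 456.00 / 0.4650 ≈ 980.65.

z_21 = 980.65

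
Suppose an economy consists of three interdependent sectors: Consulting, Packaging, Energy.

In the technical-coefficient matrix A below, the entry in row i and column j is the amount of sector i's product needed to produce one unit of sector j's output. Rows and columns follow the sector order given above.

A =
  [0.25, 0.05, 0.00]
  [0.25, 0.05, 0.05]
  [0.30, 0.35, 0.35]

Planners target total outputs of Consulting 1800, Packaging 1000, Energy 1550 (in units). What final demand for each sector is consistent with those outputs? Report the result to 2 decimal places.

I − A =
  [   0.75    -0.05     0.00]
  [  -0.25     0.95    -0.05]
  [  -0.30    -0.35     0.65]
d = (I − A) x:
  d_1 = (+0.75)·1800 + (-0.05)·1000 + (+0.00)·1550 = 1300.00
  d_2 = (-0.25)·1800 + (+0.95)·1000 + (-0.05)·1550 = 422.50
  d_3 = (-0.30)·1800 + (-0.35)·1000 + (+0.65)·1550 = 117.50

d_1 = 1300.00, d_2 = 422.50, d_3 = 117.50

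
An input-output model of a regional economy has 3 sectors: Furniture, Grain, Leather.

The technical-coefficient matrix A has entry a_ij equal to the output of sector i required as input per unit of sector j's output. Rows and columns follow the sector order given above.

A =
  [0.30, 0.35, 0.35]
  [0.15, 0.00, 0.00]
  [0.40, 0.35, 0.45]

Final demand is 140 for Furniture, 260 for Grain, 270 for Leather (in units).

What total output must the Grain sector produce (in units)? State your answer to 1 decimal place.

I − A =
  [   0.70    -0.35    -0.35]
  [  -0.15     1.00     0.00]
  [  -0.40    -0.35     0.55]
Cofactors of I−A, C_ij = (−1)^(i+j)·(minor ij) (rows/columns in the sector order above):
  C_11 = (1.00)(0.55) − (0.00)(-0.35) = 0.5500
  C_12 = −[(-0.15)(0.55) − (0.00)(-0.40)] = 0.0825
  C_13 = (-0.15)(-0.35) − (1.00)(-0.40) = 0.4525
  C_21 = −[(-0.35)(0.55) − (-0.35)(-0.35)] = 0.3150
  C_22 = (0.70)(0.55) − (-0.35)(-0.40) = 0.2450
  C_23 = −[(0.70)(-0.35) − (-0.35)(-0.40)] = 0.3850
  C_31 = (-0.35)(0.00) − (-0.35)(1.00) = 0.3500
  C_32 = −[(0.70)(0.00) − (-0.35)(-0.15)] = 0.0525
  C_33 = (0.70)(1.00) − (-0.35)(-0.15) = 0.6475
det(I−A) = Σ_j (I−A)_1j·C_1j = (0.70)(0.5500) + (-0.35)(0.0825) + (-0.35)(0.4525) = 0.19775
adj(I−A) = Cᵀ =
  [ 0.5500   0.3150   0.3500]
  [ 0.0825   0.2450   0.0525]
  [ 0.4525   0.3850   0.6475]
(I − A)⁻¹ = adj(I−A) / det(I−A) ≈
  [   2.7813     1.5929     1.7699]
  [   0.4172     1.2389     0.2655]
  [   2.2882     1.9469     3.2743]
x = (I − A)⁻¹ d = adj(I−A)·d / det(I−A), with det(I−A) = 0.19775:
  x_1 = (0.5500·140 + 0.3150·260 + 0.3500·270) / 0.19775 = 253.40 / 0.19775 ≈ 1281.4
  x_2 = (0.0825·140 + 0.2450·260 + 0.0525·270) / 0.19775 = 89.425 / 0.19775 ≈ 452.2
  x_3 = (0.4525·140 + 0.3850·260 + 0.6475·270) / 0.19775 = 338.275 / 0.19775 ≈ 1710.6

x_2 = 452.2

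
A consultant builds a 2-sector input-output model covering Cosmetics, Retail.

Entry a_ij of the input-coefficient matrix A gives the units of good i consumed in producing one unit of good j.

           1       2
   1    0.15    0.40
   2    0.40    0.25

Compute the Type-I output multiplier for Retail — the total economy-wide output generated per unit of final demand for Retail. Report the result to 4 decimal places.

m_2 = 2.6178

I − A =
  [   0.85    -0.40]
  [  -0.40     0.75]
det(I−A) = (0.85)(0.75) − (-0.40)(-0.40) = 0.4775
adj(I−A) = [[0.75, 0.40], [0.40, 0.85]]
(I − A)⁻¹ = adj(I−A) / det(I−A) ≈
  [   1.57068     0.83770]
  [   0.83770     1.78010]
The output multiplier for sector j is the column-j sum of the Leontief inverse (I − A)⁻¹ = adj(I−A) / det(I−A).
Column 2 of adj(I−A): (0.40, 0.85); det(I−A) = 0.4775.
m_2 = (0.40 + 0.85) / 0.4775 = 1.25 / 0.4775 ≈ 2.6178.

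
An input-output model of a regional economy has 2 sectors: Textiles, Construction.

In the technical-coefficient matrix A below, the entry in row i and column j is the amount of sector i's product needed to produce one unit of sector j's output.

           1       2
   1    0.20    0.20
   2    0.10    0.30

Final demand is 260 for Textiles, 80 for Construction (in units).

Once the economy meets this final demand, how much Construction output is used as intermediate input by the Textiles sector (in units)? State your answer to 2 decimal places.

z_21 = 36.67

I − A =
  [   0.80    -0.20]
  [  -0.10     0.70]
det(I−A) = (0.80)(0.70) − (-0.20)(-0.10) = 0.5400
adj(I−A) = [[0.70, 0.20], [0.10, 0.80]]
(I − A)⁻¹ = adj(I−A) / det(I−A) ≈
  [   1.2963     0.3704]
  [   0.1852     1.4815]
First solve x = (I − A)⁻¹ d = adj(I−A)·d / det(I−A); in particular x_1 = (0.70·260 + 0.20·80) / 0.5400 = 198.00 / 0.5400 ≈ 366.6667.
Intermediate flow from 2 to 1: z_21 = a_21 · x_1 = 0.10 × 198.00 / 0.5400 = 19.80 / 0.5400 ≈ 36.67.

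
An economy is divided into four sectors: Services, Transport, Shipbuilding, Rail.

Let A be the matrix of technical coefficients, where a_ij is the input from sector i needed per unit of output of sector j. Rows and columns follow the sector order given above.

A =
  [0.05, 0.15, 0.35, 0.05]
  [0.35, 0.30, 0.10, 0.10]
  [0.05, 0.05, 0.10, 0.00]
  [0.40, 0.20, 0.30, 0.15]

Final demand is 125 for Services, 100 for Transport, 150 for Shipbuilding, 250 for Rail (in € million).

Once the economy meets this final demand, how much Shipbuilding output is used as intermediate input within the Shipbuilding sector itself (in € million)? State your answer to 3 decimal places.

I − A =
  [   0.95    -0.15    -0.35    -0.05]
  [  -0.35     0.70    -0.10    -0.10]
  [  -0.05    -0.05     0.90     0.00]
  [  -0.40    -0.20    -0.30     0.85]
Compute the cofactors C_ij = (−1)^(i+j)·(3×3 minor ij) of I−A; the adjugate is their transpose:
adj(I−A) = Cᵀ =
  [ 0.511750   0.139375   0.230000   0.046500]
  [ 0.309500   0.693125   0.230625   0.099750]
  [ 0.045625   0.046250   0.478125   0.008125]
  [ 0.329750   0.245000   0.331250   0.527375]
det(I−A) = Σ_j (I−A)_1j·C_1j = (0.95)(0.511750) + (-0.15)(0.309500) + (-0.35)(0.045625) + (-0.05)(0.329750) = 0.40728125
(I − A)⁻¹ = adj(I−A) / det(I−A) ≈
  [   1.2565     0.3422     0.5647     0.1142]
  [   0.7599     1.7018     0.5663     0.2449]
  [   0.1120     0.1136     1.1739     0.0199]
  [   0.8096     0.6015     0.8133     1.2949]
First solve x = (I − A)⁻¹ d = adj(I−A)·d / det(I−A); in particular x_3 = (0.045625·125 + 0.046250·100 + 0.478125·150 + 0.008125·250) / 0.40728125 = 84.078125 / 0.40728125 ≈ 206.43750.
Intermediate flow from 3 to 3: z_33 = a_33 · x_3 = 0.10 × 84.078125 / 0.40728125 = 8.4078125 / 0.40728125 ≈ 20.644.

z_33 = 20.644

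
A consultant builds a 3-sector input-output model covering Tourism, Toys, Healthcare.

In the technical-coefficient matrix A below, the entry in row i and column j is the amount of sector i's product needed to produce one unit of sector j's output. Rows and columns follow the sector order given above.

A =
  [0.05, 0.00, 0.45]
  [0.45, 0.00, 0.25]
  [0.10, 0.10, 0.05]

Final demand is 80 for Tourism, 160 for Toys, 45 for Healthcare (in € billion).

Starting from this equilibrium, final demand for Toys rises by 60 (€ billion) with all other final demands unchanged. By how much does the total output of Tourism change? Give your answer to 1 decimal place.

I − A =
  [   0.95     0.00    -0.45]
  [  -0.45     1.00    -0.25]
  [  -0.10    -0.10     0.95]
Cofactors of I−A, C_ij = (−1)^(i+j)·(minor ij) (rows/columns in the sector order above):
  C_11 = (1.00)(0.95) − (-0.25)(-0.10) = 0.9250
  C_12 = −[(-0.45)(0.95) − (-0.25)(-0.10)] = 0.4525
  C_13 = (-0.45)(-0.10) − (1.00)(-0.10) = 0.1450
  C_21 = −[(0.00)(0.95) − (-0.45)(-0.10)] = 0.0450
  C_22 = (0.95)(0.95) − (-0.45)(-0.10) = 0.8575
  C_23 = −[(0.95)(-0.10) − (0.00)(-0.10)] = 0.0950
  C_31 = (0.00)(-0.25) − (-0.45)(1.00) = 0.4500
  C_32 = −[(0.95)(-0.25) − (-0.45)(-0.45)] = 0.4400
  C_33 = (0.95)(1.00) − (0.00)(-0.45) = 0.9500
det(I−A) = Σ_j (I−A)_1j·C_1j = (0.95)(0.9250) + (0.00)(0.4525) + (-0.45)(0.1450) = 0.8135
adj(I−A) = Cᵀ =
  [ 0.9250   0.0450   0.4500]
  [ 0.4525   0.8575   0.4400]
  [ 0.1450   0.0950   0.9500]
(I − A)⁻¹ = adj(I−A) / det(I−A) ≈
  [   1.1371     0.0553     0.5532]
  [   0.5562     1.0541     0.5409]
  [   0.1782     0.1168     1.1678]
Δx = (I − A)⁻¹ Δd with Δd having +60 in the Toys component and 0 elsewhere.
So Δx_1 = L_12 · (+60), where L_12 = adj(I−A)_12 / det(I−A) = 0.0450 / 0.8135.
Δx_1 = 0.0450 × (+60) / 0.8135 = 2.70 / 0.8135 ≈ 3.3.

Δx_1 = 3.3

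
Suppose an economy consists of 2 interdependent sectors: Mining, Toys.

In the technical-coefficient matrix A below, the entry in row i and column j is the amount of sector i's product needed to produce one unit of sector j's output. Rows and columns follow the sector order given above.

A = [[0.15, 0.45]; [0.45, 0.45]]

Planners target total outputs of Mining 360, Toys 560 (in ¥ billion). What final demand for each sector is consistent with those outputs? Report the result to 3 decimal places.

d_M = 54.000, d_T = 146.000

I − A =
  [   0.85    -0.45]
  [  -0.45     0.55]
d = (I − A) x:
  d_M = (+0.85)·360 + (-0.45)·560 = 54.000
  d_T = (-0.45)·360 + (+0.55)·560 = 146.000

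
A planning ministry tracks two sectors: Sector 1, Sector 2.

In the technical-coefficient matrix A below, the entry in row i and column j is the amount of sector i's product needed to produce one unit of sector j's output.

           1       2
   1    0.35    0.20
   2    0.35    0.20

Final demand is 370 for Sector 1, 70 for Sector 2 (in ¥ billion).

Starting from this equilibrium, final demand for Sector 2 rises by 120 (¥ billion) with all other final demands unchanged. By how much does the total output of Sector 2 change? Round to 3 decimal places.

Δx_2 = 173.333

I − A =
  [   0.65    -0.20]
  [  -0.35     0.80]
det(I−A) = (0.65)(0.80) − (-0.20)(-0.35) = 0.4500
adj(I−A) = [[0.80, 0.20], [0.35, 0.65]]
(I − A)⁻¹ = adj(I−A) / det(I−A) ≈
  [   1.7778     0.4444]
  [   0.7778     1.4444]
Δx = (I − A)⁻¹ Δd with Δd having +120 in the Sector 2 component and 0 elsewhere.
So Δx_2 = L_22 · (+120), where L_22 = adj(I−A)_22 / det(I−A) = 0.65 / 0.4500.
Δx_2 = 0.65 × (+120) / 0.4500 = 78.00 / 0.4500 ≈ 173.333.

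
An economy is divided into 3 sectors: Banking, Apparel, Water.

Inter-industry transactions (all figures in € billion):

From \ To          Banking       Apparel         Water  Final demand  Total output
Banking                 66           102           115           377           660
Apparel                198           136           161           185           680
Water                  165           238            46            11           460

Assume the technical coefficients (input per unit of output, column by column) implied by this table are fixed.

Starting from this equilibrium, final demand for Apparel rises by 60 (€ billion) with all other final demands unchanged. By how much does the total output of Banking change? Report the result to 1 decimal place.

Technical coefficients a_ij = z_ij / X_j:
  a_BB = 66/660 = 0.10, a_AB = 198/660 = 0.30, a_WB = 165/660 = 0.25
  a_BA = 102/680 = 0.15, a_AA = 136/680 = 0.20, a_WA = 238/680 = 0.35
  a_BW = 115/460 = 0.25, a_AW = 161/460 = 0.35, a_WW = 46/460 = 0.10
I − A =
  [   0.90    -0.15    -0.25]
  [  -0.30     0.80    -0.35]
  [  -0.25    -0.35     0.90]
Cofactors of I−A, C_ij = (−1)^(i+j)·(minor ij) (rows/columns in the sector order above):
  C_11 = (0.80)(0.90) − (-0.35)(-0.35) = 0.5975
  C_12 = −[(-0.30)(0.90) − (-0.35)(-0.25)] = 0.3575
  C_13 = (-0.30)(-0.35) − (0.80)(-0.25) = 0.3050
  C_21 = −[(-0.15)(0.90) − (-0.25)(-0.35)] = 0.2225
  C_22 = (0.90)(0.90) − (-0.25)(-0.25) = 0.7475
  C_23 = −[(0.90)(-0.35) − (-0.15)(-0.25)] = 0.3525
  C_31 = (-0.15)(-0.35) − (-0.25)(0.80) = 0.2525
  C_32 = −[(0.90)(-0.35) − (-0.25)(-0.30)] = 0.3900
  C_33 = (0.90)(0.80) − (-0.15)(-0.30) = 0.6750
det(I−A) = Σ_j (I−A)_1j·C_1j = (0.90)(0.5975) + (-0.15)(0.3575) + (-0.25)(0.3050) = 0.407875
adj(I−A) = Cᵀ =
  [ 0.5975   0.2225   0.2525]
  [ 0.3575   0.7475   0.3900]
  [ 0.3050   0.3525   0.6750]
(I − A)⁻¹ = adj(I−A) / det(I−A) ≈
  [   1.4649     0.5455     0.6191]
  [   0.8765     1.8327     0.9562]
  [   0.7478     0.8642     1.6549]
Δx = (I − A)⁻¹ Δd with Δd having +60 in the Apparel component and 0 elsewhere.
So Δx_B = L_BA · (+60), where L_BA = adj(I−A)_BA / det(I−A) = 0.2225 / 0.407875.
Δx_B = 0.2225 × (+60) / 0.407875 = 13.35 / 0.407875 ≈ 32.7.

Δx_B = 32.7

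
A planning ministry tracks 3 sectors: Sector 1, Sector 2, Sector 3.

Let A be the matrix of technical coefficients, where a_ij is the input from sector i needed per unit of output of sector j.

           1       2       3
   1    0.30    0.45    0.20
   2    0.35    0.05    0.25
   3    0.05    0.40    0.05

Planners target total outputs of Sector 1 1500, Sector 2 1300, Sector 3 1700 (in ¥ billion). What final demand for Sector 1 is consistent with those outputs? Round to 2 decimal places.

I − A =
  [   0.70    -0.45    -0.20]
  [  -0.35     0.95    -0.25]
  [  -0.05    -0.40     0.95]
d = (I − A) x:
  d_1 = (+0.70)·1500 + (-0.45)·1300 + (-0.20)·1700 = 125.00
  d_2 = (-0.35)·1500 + (+0.95)·1300 + (-0.25)·1700 = 285.00
  d_3 = (-0.05)·1500 + (-0.40)·1300 + (+0.95)·1700 = 1020.00

d_1 = 125.00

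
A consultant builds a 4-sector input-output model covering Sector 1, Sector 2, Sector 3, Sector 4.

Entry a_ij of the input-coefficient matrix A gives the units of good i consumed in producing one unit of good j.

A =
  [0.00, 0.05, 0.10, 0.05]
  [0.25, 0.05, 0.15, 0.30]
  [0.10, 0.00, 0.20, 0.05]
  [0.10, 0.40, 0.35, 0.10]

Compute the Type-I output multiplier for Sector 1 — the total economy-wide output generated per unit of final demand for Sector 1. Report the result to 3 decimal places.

m_1 = 1.987

I − A =
  [   1.00    -0.05    -0.10    -0.05]
  [  -0.25     0.95    -0.15    -0.30]
  [  -0.10     0.00     0.80    -0.05]
  [  -0.10    -0.40    -0.35     0.90]
Compute the cofactors C_ij = (−1)^(i+j)·(3×3 minor ij) of I−A; the adjugate is their transpose:
adj(I−A) = Cᵀ =
  [ 0.568375   0.053125   0.105125   0.055125]
  [ 0.224375   0.687250   0.269125   0.256500]
  [ 0.083250   0.026750   0.712500   0.053125]
  [ 0.195250   0.321750   0.408375   0.739750]
det(I−A) = Σ_j (I−A)_1j·C_1j = (1.00)(0.568375) + (-0.05)(0.224375) + (-0.10)(0.083250) + (-0.05)(0.195250) = 0.53906875
(I − A)⁻¹ = adj(I−A) / det(I−A) ≈
  [   1.0544     0.0985     0.1950     0.1023]
  [   0.4162     1.2749     0.4992     0.4758]
  [   0.1544     0.0496     1.3217     0.0985]
  [   0.3622     0.5969     0.7576     1.3723]
The output multiplier for sector j is the column-j sum of the Leontief inverse (I − A)⁻¹ = adj(I−A) / det(I−A).
Column 1 of adj(I−A): (0.568375, 0.224375, 0.083250, 0.195250); det(I−A) = 0.53906875.
m_1 = (0.568375 + 0.224375 + 0.083250 + 0.195250) / 0.53906875 = 1.07125 / 0.53906875 ≈ 1.987.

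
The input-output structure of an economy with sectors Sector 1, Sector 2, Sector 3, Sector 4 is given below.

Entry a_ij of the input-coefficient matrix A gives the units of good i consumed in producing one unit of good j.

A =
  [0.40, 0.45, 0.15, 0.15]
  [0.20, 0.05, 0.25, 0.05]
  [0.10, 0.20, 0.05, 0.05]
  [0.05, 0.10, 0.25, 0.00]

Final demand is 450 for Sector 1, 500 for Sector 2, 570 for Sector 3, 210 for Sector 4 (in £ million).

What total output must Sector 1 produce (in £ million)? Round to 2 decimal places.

I − A =
  [   0.60    -0.45    -0.15    -0.15]
  [  -0.20     0.95    -0.25    -0.05]
  [  -0.10    -0.20     0.95    -0.05]
  [  -0.05    -0.10    -0.25     1.00]
Compute the cofactors C_ij = (−1)^(i+j)·(3×3 minor ij) of I−A; the adjugate is their transpose:
adj(I−A) = Cᵀ =
  [ 0.832125   0.474375   0.299250   0.163500]
  [ 0.216750   0.536250   0.193500   0.069000]
  [ 0.138375   0.169125   0.465750   0.052500]
  [ 0.097875   0.119625   0.150750   0.394500]
det(I−A) = Σ_j (I−A)_1j·C_1j = (0.60)(0.832125) + (-0.45)(0.216750) + (-0.15)(0.138375) + (-0.15)(0.097875) = 0.3663
(I − A)⁻¹ = adj(I−A) / det(I−A) ≈
  [   2.2717     1.2950     0.8170     0.4464]
  [   0.5917     1.4640     0.5283     0.1884]
  [   0.3778     0.4617     1.2715     0.1433]
  [   0.2672     0.3266     0.4115     1.0770]
x = (I − A)⁻¹ d = adj(I−A)·d / det(I−A), with det(I−A) = 0.3663:
  x_1 = (0.832125·450 + 0.474375·500 + 0.299250·570 + 0.163500·210) / 0.3663 = 816.55125 / 0.3663 ≈ 2229.19
  x_2 = (0.216750·450 + 0.536250·500 + 0.193500·570 + 0.069000·210) / 0.3663 = 490.4475 / 0.3663 ≈ 1338.92
  x_3 = (0.138375·450 + 0.169125·500 + 0.465750·570 + 0.052500·210) / 0.3663 = 423.33375 / 0.3663 ≈ 1155.70
  x_4 = (0.097875·450 + 0.119625·500 + 0.150750·570 + 0.394500·210) / 0.3663 = 272.62875 / 0.3663 ≈ 744.28

x_1 = 2229.19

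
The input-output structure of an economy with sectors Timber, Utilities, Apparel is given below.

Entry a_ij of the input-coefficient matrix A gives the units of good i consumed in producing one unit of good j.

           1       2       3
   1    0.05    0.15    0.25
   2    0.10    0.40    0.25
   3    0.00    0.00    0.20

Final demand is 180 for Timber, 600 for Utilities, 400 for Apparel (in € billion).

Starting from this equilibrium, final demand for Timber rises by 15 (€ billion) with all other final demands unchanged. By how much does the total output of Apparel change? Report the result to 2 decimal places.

Δx_3 = 0.00

I − A =
  [   0.95    -0.15    -0.25]
  [  -0.10     0.60    -0.25]
  [   0.00     0.00     0.80]
Cofactors of I−A, C_ij = (−1)^(i+j)·(minor ij) (rows/columns in the sector order above):
  C_11 = (0.60)(0.80) − (-0.25)(0.00) = 0.4800
  C_12 = −[(-0.10)(0.80) − (-0.25)(0.00)] = 0.0800
  C_13 = (-0.10)(0.00) − (0.60)(0.00) = 0.0000
  C_21 = −[(-0.15)(0.80) − (-0.25)(0.00)] = 0.1200
  C_22 = (0.95)(0.80) − (-0.25)(0.00) = 0.7600
  C_23 = −[(0.95)(0.00) − (-0.15)(0.00)] = 0.0000
  C_31 = (-0.15)(-0.25) − (-0.25)(0.60) = 0.1875
  C_32 = −[(0.95)(-0.25) − (-0.25)(-0.10)] = 0.2625
  C_33 = (0.95)(0.60) − (-0.15)(-0.10) = 0.5550
det(I−A) = Σ_j (I−A)_1j·C_1j = (0.95)(0.4800) + (-0.15)(0.0800) + (-0.25)(0.0000) = 0.4440
adj(I−A) = Cᵀ =
  [ 0.4800   0.1200   0.1875]
  [ 0.0800   0.7600   0.2625]
  [ 0.0000   0.0000   0.5550]
(I − A)⁻¹ = adj(I−A) / det(I−A) ≈
  [   1.0811     0.2703     0.4223]
  [   0.1802     1.7117     0.5912]
  [   0.0000     0.0000     1.2500]
Δx = (I − A)⁻¹ Δd with Δd having +15 in the Timber component and 0 elsewhere.
So Δx_3 = L_31 · (+15), where L_31 = adj(I−A)_31 / det(I−A) = 0.0000 / 0.4440.
Δx_3 = 0.0000 × (+15) / 0.4440 = 0.00 / 0.4440 = 0.00.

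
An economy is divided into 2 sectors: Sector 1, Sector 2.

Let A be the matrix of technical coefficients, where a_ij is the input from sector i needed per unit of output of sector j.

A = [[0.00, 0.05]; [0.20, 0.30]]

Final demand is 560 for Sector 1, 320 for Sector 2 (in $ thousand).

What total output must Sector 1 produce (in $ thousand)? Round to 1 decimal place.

x_1 = 591.3

I − A =
  [   1.00    -0.05]
  [  -0.20     0.70]
det(I−A) = (1.00)(0.70) − (-0.05)(-0.20) = 0.6900
adj(I−A) = [[0.70, 0.05], [0.20, 1.00]]
(I − A)⁻¹ = adj(I−A) / det(I−A) ≈
  [   1.0145     0.0725]
  [   0.2899     1.4493]
x = (I − A)⁻¹ d = adj(I−A)·d / det(I−A), with det(I−A) = 0.6900:
  x_1 = (0.70·560 + 0.05·320) / 0.6900 = 408.00 / 0.6900 ≈ 591.3
  x_2 = (0.20·560 + 1.00·320) / 0.6900 = 432.00 / 0.6900 ≈ 626.1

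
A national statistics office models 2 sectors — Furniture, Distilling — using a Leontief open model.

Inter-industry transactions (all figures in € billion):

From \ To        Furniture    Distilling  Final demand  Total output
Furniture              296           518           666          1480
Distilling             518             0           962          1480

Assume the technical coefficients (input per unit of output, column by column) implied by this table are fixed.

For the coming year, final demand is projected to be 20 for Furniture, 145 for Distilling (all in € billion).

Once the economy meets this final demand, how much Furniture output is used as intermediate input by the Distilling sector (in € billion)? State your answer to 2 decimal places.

Technical coefficients a_ij = z_ij / X_j:
  a_11 = 296/1480 = 0.20, a_21 = 518/1480 = 0.35
  a_12 = 518/1480 = 0.35, a_22 = 0/1480 = 0.00
I − A =
  [   0.80    -0.35]
  [  -0.35     1.00]
det(I−A) = (0.80)(1.00) − (-0.35)(-0.35) = 0.6775
adj(I−A) = [[1.00, 0.35], [0.35, 0.80]]
(I − A)⁻¹ = adj(I−A) / det(I−A) ≈
  [   1.4760     0.5166]
  [   0.5166     1.1808]
First solve x = (I − A)⁻¹ d = adj(I−A)·d / det(I−A); in particular x_2 = (0.35·20 + 0.80·145) / 0.6775 = 123.00 / 0.6775 ≈ 181.5498.
Intermediate flow from 1 to 2: z_12 = a_12 · x_2 = 0.35 × 123.00 / 0.6775 = 43.05 / 0.6775 ≈ 63.54.

z_12 = 63.54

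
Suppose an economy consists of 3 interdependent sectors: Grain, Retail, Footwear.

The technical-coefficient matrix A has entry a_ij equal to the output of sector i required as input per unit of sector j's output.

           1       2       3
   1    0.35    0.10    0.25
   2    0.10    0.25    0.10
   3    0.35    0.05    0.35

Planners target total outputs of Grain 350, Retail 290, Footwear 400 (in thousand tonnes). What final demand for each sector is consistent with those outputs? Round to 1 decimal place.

I − A =
  [   0.65    -0.10    -0.25]
  [  -0.10     0.75    -0.10]
  [  -0.35    -0.05     0.65]
d = (I − A) x:
  d_1 = (+0.65)·350 + (-0.10)·290 + (-0.25)·400 = 98.5
  d_2 = (-0.10)·350 + (+0.75)·290 + (-0.10)·400 = 142.5
  d_3 = (-0.35)·350 + (-0.05)·290 + (+0.65)·400 = 123.0

d_1 = 98.5, d_2 = 142.5, d_3 = 123.0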